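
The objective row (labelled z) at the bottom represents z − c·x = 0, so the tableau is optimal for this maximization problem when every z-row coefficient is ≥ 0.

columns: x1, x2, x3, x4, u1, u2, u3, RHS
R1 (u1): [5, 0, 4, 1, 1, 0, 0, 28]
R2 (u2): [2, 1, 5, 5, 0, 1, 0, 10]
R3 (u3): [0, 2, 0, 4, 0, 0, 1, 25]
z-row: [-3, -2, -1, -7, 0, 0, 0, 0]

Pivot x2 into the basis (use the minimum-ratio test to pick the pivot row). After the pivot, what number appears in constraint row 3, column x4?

-6

Ratio test on column x2 — row 1: entry 0 ≤ 0; row 2: 10/1 = 10; row 3: 25/2 = 25/2. Minimum is 10 at row 2 (u2 leaves); pivot element 1.
Divide row 2 by 1; eliminate column x2 from the other rows.
Row 3 update in column x4: 4 − 2·5 = -6.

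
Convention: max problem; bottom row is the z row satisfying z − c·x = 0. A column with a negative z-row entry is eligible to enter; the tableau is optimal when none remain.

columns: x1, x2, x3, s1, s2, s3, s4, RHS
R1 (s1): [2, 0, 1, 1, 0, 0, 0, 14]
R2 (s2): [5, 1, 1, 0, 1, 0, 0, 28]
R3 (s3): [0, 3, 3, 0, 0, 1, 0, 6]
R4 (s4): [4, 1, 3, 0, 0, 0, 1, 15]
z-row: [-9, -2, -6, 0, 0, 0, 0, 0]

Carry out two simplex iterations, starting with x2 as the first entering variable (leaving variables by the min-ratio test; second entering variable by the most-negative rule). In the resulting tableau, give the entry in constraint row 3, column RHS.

2

Ratio test on column x2 — row 1: entry 0 ≤ 0; row 2: 28/1 = 28; row 3: 6/3 = 2; row 4: 15/1 = 15. Minimum is 2 at row 3 (s3 leaves); pivot element 3.
Divide row 3 by 3; eliminate column x2 from the other rows.
Second iteration: most negative z-row entry is -9 in column x1, so x1 enters.
Ratio test on column x1 — row 1: 14/2 = 7; row 2: 26/5 = 26/5; row 3: entry 0 ≤ 0; row 4: 13/4 = 13/4. Minimum is 13/4 at row 4 (s4 leaves); pivot element 4.
Divide row 4 by 4; eliminate column x1 from the other rows.
After both pivots, the entry at constraint row 3, column RHS is 2.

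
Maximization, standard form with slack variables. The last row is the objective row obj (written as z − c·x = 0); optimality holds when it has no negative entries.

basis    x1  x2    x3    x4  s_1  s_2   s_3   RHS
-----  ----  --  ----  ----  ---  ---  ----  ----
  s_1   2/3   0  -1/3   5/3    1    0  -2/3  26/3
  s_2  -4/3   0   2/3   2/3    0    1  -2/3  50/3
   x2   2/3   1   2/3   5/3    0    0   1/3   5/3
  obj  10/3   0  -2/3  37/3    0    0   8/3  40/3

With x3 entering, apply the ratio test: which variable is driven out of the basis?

Column x3 entries and ratios — s_1: -1/3 ≤ 0, skip; s_2: (50/3)/(2/3) = 25; x2: (5/3)/(2/3) = 5/2.
Smallest ratio is 5/2 in the row of x2, so x2 leaves.

x2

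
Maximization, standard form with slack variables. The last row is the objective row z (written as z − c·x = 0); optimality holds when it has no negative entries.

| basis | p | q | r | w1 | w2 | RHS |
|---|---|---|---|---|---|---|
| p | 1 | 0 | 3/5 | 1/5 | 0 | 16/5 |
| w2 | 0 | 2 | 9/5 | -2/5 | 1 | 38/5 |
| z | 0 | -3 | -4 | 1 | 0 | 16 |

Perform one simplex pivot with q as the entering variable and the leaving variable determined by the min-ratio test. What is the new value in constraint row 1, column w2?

Ratio test on column q — row 1: entry 0 ≤ 0; row 2: (38/5)/2 = 19/5. Minimum is 19/5 at row 2 (w2 leaves); pivot element 2.
Divide row 2 by 2; eliminate column q from the other rows.
Row 1 update in column w2: 0 − 0·(1/2) = 0.

0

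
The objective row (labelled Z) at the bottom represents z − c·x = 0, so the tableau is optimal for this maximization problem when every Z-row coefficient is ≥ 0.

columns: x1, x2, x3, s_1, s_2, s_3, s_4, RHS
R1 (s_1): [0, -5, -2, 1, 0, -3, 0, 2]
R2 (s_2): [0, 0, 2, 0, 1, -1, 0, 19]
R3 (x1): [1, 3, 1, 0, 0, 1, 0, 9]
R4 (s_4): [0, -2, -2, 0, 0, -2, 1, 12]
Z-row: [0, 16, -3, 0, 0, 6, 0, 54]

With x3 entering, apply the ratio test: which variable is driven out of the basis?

Column x3 entries and ratios — s_1: -2 ≤ 0, skip; s_2: 19/2 = 19/2; x1: 9/1 = 9; s_4: -2 ≤ 0, skip.
Smallest ratio is 9 in the row of x1, so x1 leaves.

x1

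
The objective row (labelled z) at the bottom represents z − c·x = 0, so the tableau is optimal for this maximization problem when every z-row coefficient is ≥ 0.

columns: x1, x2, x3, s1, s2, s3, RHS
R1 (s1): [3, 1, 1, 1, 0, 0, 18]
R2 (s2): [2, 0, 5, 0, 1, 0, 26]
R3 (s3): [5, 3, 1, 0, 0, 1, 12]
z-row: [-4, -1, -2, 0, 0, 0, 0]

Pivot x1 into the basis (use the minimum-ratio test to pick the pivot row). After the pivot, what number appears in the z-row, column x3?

-6/5

Ratio test on column x1 — row 1: 18/3 = 6; row 2: 26/2 = 13; row 3: 12/5 = 12/5. Minimum is 12/5 at row 3 (s3 leaves); pivot element 5.
Divide row 3 by 5; eliminate column x1 from the other rows.
z-row update in column x3: -2 − (-4)·(1/5) = -6/5.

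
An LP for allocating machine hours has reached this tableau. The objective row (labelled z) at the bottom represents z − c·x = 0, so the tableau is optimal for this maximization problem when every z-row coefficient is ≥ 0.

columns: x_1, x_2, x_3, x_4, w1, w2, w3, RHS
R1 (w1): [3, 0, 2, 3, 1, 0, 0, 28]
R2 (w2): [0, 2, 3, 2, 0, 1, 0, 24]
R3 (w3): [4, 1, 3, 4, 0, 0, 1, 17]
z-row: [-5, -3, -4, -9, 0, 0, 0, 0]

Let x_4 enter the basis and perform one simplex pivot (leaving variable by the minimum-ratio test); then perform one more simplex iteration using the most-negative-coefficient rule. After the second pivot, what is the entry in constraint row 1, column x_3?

1/2

Ratio test on column x_4 — row 1: 28/3 = 28/3; row 2: 24/2 = 12; row 3: 17/4 = 17/4. Minimum is 17/4 at row 3 (w3 leaves); pivot element 4.
Divide row 3 by 4; eliminate column x_4 from the other rows.
Second iteration: most negative z-row entry is -3/4 in column x_2, so x_2 enters.
Ratio test on column x_2 — row 1: entry -3/4 ≤ 0; row 2: (31/2)/(3/2) = 31/3; row 3: (17/4)/(1/4) = 17. Minimum is 31/3 at row 2 (w2 leaves); pivot element 3/2.
Divide row 2 by 3/2; eliminate column x_2 from the other rows.
After both pivots, the entry at constraint row 1, column x_3 is 1/2.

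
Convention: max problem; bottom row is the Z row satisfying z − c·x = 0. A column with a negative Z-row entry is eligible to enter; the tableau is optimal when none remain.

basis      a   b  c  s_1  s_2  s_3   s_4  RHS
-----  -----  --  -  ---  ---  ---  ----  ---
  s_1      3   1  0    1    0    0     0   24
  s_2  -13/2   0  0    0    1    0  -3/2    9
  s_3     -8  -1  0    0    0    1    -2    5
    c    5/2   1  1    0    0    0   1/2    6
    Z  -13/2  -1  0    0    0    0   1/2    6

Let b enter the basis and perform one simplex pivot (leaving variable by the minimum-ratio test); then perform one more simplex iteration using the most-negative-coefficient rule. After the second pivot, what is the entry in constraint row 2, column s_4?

-1/5

Ratio test on column b — row 1: 24/1 = 24; row 2: entry 0 ≤ 0; row 3: entry -1 ≤ 0; row 4: 6/1 = 6. Minimum is 6 at row 4 (c leaves); pivot element 1.
Divide row 4 by 1; eliminate column b from the other rows.
Second iteration: most negative Z-row entry is -4 in column a, so a enters.
Ratio test on column a — row 1: 18/(1/2) = 36; row 2: entry -13/2 ≤ 0; row 3: entry -11/2 ≤ 0; row 4: 6/(5/2) = 12/5. Minimum is 12/5 at row 4 (b leaves); pivot element 5/2.
Divide row 4 by 5/2; eliminate column a from the other rows.
After both pivots, the entry at constraint row 2, column s_4 is -1/5.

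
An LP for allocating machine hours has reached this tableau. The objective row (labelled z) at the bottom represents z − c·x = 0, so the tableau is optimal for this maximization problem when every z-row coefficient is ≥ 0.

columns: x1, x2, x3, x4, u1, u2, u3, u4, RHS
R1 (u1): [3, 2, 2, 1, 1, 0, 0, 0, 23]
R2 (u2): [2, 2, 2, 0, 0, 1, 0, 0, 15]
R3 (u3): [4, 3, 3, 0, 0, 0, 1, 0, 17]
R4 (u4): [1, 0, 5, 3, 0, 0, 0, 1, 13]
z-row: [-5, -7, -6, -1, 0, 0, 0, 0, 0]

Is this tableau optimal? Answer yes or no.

no

The z-row has a negative entry -7 in column x2, so it is not optimal.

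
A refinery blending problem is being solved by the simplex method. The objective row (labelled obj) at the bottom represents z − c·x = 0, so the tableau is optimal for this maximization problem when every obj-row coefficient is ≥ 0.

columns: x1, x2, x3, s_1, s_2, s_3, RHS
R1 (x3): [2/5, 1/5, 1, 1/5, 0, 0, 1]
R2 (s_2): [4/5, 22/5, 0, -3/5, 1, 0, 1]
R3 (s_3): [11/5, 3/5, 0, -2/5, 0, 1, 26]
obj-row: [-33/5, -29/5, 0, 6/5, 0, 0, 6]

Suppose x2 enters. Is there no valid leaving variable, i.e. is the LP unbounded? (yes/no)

Column x2 has positive entries in row(s) 1, 2, 3, so the ratio test bounds it — not unbounded.

no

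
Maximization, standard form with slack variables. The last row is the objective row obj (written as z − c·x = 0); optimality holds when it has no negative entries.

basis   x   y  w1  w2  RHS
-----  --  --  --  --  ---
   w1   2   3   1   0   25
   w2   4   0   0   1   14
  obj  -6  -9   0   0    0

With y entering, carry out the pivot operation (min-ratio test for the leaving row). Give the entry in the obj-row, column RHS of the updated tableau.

Ratio test on column y — row 1: 25/3 = 25/3; row 2: entry 0 ≤ 0. Minimum is 25/3 at row 1 (w1 leaves); pivot element 3.
Divide row 1 by 3; eliminate column y from the other rows.
obj-row update in column RHS: 0 − (-9)·(25/3) = 75.

75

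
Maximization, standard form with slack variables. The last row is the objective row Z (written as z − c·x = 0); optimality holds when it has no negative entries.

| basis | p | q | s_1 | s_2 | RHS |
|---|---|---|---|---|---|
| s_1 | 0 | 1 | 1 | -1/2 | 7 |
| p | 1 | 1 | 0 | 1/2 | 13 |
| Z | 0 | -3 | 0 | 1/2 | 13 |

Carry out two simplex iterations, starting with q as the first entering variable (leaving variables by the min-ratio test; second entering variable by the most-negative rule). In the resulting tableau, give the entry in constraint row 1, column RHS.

Ratio test on column q — row 1: 7/1 = 7; row 2: 13/1 = 13. Minimum is 7 at row 1 (s_1 leaves); pivot element 1.
Divide row 1 by 1; eliminate column q from the other rows.
Second iteration: most negative Z-row entry is -1 in column s_2, so s_2 enters.
Ratio test on column s_2 — row 1: entry -1/2 ≤ 0; row 2: 6/1 = 6. Minimum is 6 at row 2 (p leaves); pivot element 1.
Divide row 2 by 1; eliminate column s_2 from the other rows.
After both pivots, the entry at constraint row 1, column RHS is 10.

10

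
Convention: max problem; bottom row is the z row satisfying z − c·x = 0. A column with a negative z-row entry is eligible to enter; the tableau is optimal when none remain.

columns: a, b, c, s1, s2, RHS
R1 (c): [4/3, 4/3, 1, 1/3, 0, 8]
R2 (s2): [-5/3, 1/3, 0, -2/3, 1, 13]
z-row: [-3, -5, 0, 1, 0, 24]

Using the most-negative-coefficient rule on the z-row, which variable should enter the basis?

b

Negative z-row entries: a: -3, b: -5.
The most negative is -5 in column b, so b enters.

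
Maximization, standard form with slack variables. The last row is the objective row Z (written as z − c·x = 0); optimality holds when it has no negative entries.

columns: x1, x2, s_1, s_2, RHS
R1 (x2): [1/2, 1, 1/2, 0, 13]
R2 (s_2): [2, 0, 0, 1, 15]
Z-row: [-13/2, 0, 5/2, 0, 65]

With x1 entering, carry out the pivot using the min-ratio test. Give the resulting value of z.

Ratio test on column x1 — row 1: 13/(1/2) = 26; row 2: 15/2 = 15/2. Minimum is 15/2 at row 2 (s_2 leaves); pivot element 2.
Pivot on row 2; the Z-row RHS becomes 65 − (-13/2)·(15/2) = 455/4.

455/4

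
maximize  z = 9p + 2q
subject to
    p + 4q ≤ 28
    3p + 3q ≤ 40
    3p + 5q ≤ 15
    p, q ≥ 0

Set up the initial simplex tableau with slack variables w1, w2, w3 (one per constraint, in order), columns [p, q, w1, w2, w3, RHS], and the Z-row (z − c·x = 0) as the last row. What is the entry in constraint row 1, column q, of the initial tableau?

Constraint 1 has coefficient 4 on q.

4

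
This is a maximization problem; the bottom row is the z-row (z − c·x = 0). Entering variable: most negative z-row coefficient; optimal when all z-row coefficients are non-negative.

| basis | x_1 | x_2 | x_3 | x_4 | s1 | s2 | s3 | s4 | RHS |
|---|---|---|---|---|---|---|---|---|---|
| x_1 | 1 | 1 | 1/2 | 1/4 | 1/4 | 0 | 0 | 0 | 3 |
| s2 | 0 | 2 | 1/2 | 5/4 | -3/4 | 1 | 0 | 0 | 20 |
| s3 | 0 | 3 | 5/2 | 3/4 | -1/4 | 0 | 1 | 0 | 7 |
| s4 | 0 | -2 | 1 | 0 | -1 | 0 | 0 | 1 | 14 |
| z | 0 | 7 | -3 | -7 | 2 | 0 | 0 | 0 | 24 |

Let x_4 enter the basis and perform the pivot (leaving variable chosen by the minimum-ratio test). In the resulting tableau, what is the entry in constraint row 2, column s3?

-5/3

Ratio test on column x_4 — row 1: 3/(1/4) = 12; row 2: 20/(5/4) = 16; row 3: 7/(3/4) = 28/3; row 4: entry 0 ≤ 0. Minimum is 28/3 at row 3 (s3 leaves); pivot element 3/4.
Divide row 3 by 3/4; eliminate column x_4 from the other rows.
Row 2 update in column s3: 0 − (5/4)·(4/3) = -5/3.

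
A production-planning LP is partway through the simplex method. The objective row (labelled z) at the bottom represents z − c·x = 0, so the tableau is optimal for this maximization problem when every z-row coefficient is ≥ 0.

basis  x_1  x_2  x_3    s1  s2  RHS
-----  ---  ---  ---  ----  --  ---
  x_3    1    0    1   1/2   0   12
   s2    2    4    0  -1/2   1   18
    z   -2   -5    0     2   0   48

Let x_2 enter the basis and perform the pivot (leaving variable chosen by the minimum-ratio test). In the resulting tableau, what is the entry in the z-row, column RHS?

141/2

Ratio test on column x_2 — row 1: entry 0 ≤ 0; row 2: 18/4 = 9/2. Minimum is 9/2 at row 2 (s2 leaves); pivot element 4.
Divide row 2 by 4; eliminate column x_2 from the other rows.
z-row update in column RHS: 48 − (-5)·(9/2) = 141/2.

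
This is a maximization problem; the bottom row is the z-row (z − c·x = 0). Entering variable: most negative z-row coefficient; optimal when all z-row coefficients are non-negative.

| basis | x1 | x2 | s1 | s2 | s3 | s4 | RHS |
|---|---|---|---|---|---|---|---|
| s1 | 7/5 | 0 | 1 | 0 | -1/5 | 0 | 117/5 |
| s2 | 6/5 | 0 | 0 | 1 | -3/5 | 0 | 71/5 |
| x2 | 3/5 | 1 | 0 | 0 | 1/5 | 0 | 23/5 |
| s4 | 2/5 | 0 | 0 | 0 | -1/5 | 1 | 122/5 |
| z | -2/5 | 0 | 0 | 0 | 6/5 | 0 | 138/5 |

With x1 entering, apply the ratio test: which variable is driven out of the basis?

x2

Column x1 entries and ratios — s1: (117/5)/(7/5) = 117/7; s2: (71/5)/(6/5) = 71/6; x2: (23/5)/(3/5) = 23/3; s4: (122/5)/(2/5) = 61.
Smallest ratio is 23/3 in the row of x2, so x2 leaves.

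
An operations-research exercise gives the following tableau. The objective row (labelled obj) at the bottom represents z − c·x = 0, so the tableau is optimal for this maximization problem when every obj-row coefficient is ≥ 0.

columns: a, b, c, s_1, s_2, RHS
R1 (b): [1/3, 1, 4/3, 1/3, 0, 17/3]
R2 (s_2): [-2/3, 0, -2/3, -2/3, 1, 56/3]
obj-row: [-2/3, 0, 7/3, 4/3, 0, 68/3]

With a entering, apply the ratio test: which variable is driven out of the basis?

Column a entries and ratios — b: (17/3)/(1/3) = 17; s_2: -2/3 ≤ 0, skip.
Smallest ratio is 17 in the row of b, so b leaves.

b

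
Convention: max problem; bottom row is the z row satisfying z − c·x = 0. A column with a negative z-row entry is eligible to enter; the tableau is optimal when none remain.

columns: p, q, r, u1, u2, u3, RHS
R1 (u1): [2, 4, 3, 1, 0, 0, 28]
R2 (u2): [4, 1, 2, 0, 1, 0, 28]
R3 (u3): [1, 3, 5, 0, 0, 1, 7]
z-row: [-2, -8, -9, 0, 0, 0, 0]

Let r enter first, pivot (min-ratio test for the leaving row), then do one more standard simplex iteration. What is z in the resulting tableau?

56/3

Ratio test on column r — row 1: 28/3 = 28/3; row 2: 28/2 = 14; row 3: 7/5 = 7/5. Minimum is 7/5 at row 3 (u3 leaves); pivot element 5.
Pivot on row 3; the z-row RHS becomes 0 − (-9)·(7/5) = 63/5.
Next entering variable (most negative z-row entry -13/5): q.
Ratio test on column q — row 1: (119/5)/(11/5) = 119/11; row 2: entry -1/5 ≤ 0; row 3: (7/5)/(3/5) = 7/3. Minimum is 7/3 at row 3 (r leaves); pivot element 3/5.
After the second pivot the z-row RHS is 63/5 − (-13/5)·(7/3) = 56/3.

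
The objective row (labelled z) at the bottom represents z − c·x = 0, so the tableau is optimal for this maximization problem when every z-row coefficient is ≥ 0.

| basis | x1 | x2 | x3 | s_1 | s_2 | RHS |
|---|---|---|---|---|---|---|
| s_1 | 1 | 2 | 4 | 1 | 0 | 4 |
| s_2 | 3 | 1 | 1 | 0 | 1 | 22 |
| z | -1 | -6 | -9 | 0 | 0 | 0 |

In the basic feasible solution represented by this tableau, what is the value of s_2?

s_2 is basic (row 2); its value is the RHS of that row, 22.

22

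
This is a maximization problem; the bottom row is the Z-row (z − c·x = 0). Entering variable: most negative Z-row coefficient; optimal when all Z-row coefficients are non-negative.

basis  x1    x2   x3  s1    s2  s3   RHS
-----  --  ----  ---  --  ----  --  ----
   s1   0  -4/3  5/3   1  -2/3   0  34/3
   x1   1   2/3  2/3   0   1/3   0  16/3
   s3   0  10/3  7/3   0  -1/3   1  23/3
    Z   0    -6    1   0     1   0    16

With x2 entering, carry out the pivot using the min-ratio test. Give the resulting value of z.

149/5

Ratio test on column x2 — row 1: entry -4/3 ≤ 0; row 2: (16/3)/(2/3) = 8; row 3: (23/3)/(10/3) = 23/10. Minimum is 23/10 at row 3 (s3 leaves); pivot element 10/3.
Pivot on row 3; the Z-row RHS becomes 16 − (-6)·(23/10) = 149/5.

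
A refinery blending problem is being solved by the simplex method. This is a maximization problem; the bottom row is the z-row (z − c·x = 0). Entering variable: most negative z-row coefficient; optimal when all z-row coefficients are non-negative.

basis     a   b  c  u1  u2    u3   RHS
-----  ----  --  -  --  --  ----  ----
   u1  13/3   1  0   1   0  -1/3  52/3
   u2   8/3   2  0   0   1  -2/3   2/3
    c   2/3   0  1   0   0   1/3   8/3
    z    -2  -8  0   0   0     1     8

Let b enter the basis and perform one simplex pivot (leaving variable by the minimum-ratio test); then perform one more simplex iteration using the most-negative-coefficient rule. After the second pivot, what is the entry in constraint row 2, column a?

Ratio test on column b — row 1: (52/3)/1 = 52/3; row 2: (2/3)/2 = 1/3; row 3: entry 0 ≤ 0. Minimum is 1/3 at row 2 (u2 leaves); pivot element 2.
Divide row 2 by 2; eliminate column b from the other rows.
Second iteration: most negative z-row entry is -5/3 in column u3, so u3 enters.
Ratio test on column u3 — row 1: entry 0 ≤ 0; row 2: entry -1/3 ≤ 0; row 3: (8/3)/(1/3) = 8. Minimum is 8 at row 3 (c leaves); pivot element 1/3.
Divide row 3 by 1/3; eliminate column u3 from the other rows.
After both pivots, the entry at constraint row 2, column a is 2.

2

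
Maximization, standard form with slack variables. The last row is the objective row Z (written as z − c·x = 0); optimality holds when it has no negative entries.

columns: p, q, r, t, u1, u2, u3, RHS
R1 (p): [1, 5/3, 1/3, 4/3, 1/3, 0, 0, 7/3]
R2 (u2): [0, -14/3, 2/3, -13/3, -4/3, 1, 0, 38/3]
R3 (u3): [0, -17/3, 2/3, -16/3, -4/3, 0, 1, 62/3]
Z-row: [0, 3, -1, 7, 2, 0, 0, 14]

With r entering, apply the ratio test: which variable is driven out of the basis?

p

Column r entries and ratios — p: (7/3)/(1/3) = 7; u2: (38/3)/(2/3) = 19; u3: (62/3)/(2/3) = 31.
Smallest ratio is 7 in the row of p, so p leaves.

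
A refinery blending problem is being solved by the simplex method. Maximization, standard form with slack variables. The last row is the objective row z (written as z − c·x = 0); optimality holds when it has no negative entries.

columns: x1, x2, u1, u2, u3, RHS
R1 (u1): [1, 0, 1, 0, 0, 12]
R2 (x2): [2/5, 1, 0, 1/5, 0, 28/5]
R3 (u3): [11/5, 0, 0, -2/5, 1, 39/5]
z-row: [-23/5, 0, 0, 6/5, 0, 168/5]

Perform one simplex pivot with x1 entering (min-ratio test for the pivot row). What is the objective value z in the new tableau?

549/11

Ratio test on column x1 — row 1: 12/1 = 12; row 2: (28/5)/(2/5) = 14; row 3: (39/5)/(11/5) = 39/11. Minimum is 39/11 at row 3 (u3 leaves); pivot element 11/5.
Pivot on row 3; the z-row RHS becomes 168/5 − (-23/5)·(39/11) = 549/11.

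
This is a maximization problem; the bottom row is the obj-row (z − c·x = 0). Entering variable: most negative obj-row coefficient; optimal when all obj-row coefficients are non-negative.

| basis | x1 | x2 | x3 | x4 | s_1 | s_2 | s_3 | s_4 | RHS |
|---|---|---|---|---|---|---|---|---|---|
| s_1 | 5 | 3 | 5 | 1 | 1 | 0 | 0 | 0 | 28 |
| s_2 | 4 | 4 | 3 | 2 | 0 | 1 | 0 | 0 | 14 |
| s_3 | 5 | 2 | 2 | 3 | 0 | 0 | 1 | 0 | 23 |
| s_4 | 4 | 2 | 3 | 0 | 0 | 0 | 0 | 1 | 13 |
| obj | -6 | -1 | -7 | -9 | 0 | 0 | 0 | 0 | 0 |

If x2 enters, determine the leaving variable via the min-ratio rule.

s_2

Column x2 entries and ratios — s_1: 28/3 = 28/3; s_2: 14/4 = 7/2; s_3: 23/2 = 23/2; s_4: 13/2 = 13/2.
Smallest ratio is 7/2 in the row of s_2, so s_2 leaves.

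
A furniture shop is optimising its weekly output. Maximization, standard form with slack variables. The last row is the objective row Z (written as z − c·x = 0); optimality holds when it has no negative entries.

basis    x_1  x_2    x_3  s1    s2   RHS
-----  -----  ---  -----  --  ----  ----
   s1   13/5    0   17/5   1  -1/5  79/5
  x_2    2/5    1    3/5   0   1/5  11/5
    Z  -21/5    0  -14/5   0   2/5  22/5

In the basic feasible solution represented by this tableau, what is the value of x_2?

x_2 is basic (row 2); its value is the RHS of that row, 11/5.

11/5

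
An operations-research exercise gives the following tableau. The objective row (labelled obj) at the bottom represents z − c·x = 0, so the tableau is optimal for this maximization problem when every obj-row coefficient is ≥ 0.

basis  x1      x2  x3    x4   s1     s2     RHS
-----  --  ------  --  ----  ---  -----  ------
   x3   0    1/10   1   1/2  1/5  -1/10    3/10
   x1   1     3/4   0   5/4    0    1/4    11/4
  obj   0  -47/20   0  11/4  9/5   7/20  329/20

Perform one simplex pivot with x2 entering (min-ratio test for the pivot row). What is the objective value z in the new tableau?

47/2

Ratio test on column x2 — row 1: (3/10)/(1/10) = 3; row 2: (11/4)/(3/4) = 11/3. Minimum is 3 at row 1 (x3 leaves); pivot element 1/10.
Pivot on row 1; the obj-row RHS becomes 329/20 − (-47/20)·3 = 47/2.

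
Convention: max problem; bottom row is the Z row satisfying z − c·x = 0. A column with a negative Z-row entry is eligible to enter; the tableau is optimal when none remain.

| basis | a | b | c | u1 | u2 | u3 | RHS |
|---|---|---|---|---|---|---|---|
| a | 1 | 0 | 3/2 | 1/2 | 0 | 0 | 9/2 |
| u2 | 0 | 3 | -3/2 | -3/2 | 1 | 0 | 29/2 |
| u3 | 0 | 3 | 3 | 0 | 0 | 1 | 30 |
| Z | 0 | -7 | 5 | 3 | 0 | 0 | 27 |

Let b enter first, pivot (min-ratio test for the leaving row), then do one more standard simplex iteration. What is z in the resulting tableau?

Ratio test on column b — row 1: entry 0 ≤ 0; row 2: (29/2)/3 = 29/6; row 3: 30/3 = 10. Minimum is 29/6 at row 2 (u2 leaves); pivot element 3.
Pivot on row 2; the Z-row RHS becomes 27 − (-7)·(29/6) = 365/6.
Next entering variable (most negative Z-row entry -1/2): u1.
Ratio test on column u1 — row 1: (9/2)/(1/2) = 9; row 2: entry -1/2 ≤ 0; row 3: (31/2)/(3/2) = 31/3. Minimum is 9 at row 1 (a leaves); pivot element 1/2.
After the second pivot the Z-row RHS is 365/6 − (-1/2)·9 = 196/3.

196/3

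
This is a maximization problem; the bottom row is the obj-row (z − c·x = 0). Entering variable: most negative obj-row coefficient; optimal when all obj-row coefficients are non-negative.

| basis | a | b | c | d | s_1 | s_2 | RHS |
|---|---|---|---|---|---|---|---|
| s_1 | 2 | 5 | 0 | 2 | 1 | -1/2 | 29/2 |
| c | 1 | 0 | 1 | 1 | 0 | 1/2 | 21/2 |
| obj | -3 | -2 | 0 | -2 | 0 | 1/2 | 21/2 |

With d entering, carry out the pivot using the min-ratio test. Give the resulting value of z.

25

Ratio test on column d — row 1: (29/2)/2 = 29/4; row 2: (21/2)/1 = 21/2. Minimum is 29/4 at row 1 (s_1 leaves); pivot element 2.
Pivot on row 1; the obj-row RHS becomes 21/2 − (-2)·(29/4) = 25.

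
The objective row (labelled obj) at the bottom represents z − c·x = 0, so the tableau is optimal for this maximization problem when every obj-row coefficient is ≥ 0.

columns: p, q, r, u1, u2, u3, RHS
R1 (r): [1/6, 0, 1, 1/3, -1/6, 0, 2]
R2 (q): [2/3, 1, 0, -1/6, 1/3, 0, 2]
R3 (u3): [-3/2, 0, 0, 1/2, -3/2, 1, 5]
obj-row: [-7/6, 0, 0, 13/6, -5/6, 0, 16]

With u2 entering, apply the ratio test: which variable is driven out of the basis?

Column u2 entries and ratios — r: -1/6 ≤ 0, skip; q: 2/(1/3) = 6; u3: -3/2 ≤ 0, skip.
Smallest ratio is 6 in the row of q, so q leaves.

q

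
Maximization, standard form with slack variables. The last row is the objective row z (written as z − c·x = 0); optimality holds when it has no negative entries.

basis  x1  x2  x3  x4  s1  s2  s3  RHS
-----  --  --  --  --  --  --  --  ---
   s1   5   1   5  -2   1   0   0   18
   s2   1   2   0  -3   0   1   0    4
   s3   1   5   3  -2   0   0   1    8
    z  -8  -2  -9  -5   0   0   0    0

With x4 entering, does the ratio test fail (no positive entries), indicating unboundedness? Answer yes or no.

Every constraint-row entry in column x4 is ≤ 0, so increasing x4 is unbounded.

yes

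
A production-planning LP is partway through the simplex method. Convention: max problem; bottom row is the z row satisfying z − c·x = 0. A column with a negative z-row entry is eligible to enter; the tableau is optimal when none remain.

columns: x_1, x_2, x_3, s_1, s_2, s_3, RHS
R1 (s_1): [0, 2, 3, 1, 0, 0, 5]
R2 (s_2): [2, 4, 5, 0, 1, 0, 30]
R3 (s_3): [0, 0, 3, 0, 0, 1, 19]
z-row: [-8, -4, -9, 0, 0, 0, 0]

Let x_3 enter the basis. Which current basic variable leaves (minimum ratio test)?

Column x_3 entries and ratios — s_1: 5/3 = 5/3; s_2: 30/5 = 6; s_3: 19/3 = 19/3.
Smallest ratio is 5/3 in the row of s_1, so s_1 leaves.

s_1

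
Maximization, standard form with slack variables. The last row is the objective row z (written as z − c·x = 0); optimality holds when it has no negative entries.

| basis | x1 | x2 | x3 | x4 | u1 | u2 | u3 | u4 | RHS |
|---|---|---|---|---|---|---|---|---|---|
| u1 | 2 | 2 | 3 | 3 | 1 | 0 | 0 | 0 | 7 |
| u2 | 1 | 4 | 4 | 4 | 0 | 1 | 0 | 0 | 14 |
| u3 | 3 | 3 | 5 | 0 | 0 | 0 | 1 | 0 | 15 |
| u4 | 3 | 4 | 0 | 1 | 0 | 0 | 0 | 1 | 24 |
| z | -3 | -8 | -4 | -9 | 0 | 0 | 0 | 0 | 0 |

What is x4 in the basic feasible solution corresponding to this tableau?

0

x4 is not in the basis, so in the current basic feasible solution x4 = 0.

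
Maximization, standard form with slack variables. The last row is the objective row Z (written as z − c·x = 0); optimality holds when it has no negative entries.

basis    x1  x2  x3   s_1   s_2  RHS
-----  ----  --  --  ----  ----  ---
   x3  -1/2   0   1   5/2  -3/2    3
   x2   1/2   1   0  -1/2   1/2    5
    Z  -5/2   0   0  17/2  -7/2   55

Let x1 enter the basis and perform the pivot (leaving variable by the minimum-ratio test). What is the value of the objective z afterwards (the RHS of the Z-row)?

80

Ratio test on column x1 — row 1: entry -1/2 ≤ 0; row 2: 5/(1/2) = 10. Minimum is 10 at row 2 (x2 leaves); pivot element 1/2.
Pivot on row 2; the Z-row RHS becomes 55 − (-5/2)·10 = 80.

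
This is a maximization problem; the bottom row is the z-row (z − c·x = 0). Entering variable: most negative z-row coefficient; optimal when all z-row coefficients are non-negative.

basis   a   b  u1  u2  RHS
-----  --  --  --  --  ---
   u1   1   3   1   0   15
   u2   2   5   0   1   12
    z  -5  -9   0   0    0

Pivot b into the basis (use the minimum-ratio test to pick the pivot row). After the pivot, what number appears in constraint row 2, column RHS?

Ratio test on column b — row 1: 15/3 = 5; row 2: 12/5 = 12/5. Minimum is 12/5 at row 2 (u2 leaves); pivot element 5.
Divide row 2 by 5; eliminate column b from the other rows.
In the new row 2, the RHS entry is the old entry divided by the pivot: 12/5 = 12/5.

12/5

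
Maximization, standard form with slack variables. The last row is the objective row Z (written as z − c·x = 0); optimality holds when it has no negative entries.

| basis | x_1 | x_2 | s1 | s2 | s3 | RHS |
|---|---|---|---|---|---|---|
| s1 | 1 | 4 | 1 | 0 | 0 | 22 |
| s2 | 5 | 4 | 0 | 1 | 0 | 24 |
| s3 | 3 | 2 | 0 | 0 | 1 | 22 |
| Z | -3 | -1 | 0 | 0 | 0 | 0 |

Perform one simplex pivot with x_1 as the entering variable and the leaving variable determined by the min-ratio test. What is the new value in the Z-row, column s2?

3/5

Ratio test on column x_1 — row 1: 22/1 = 22; row 2: 24/5 = 24/5; row 3: 22/3 = 22/3. Minimum is 24/5 at row 2 (s2 leaves); pivot element 5.
Divide row 2 by 5; eliminate column x_1 from the other rows.
Z-row update in column s2: 0 − (-3)·(1/5) = 3/5.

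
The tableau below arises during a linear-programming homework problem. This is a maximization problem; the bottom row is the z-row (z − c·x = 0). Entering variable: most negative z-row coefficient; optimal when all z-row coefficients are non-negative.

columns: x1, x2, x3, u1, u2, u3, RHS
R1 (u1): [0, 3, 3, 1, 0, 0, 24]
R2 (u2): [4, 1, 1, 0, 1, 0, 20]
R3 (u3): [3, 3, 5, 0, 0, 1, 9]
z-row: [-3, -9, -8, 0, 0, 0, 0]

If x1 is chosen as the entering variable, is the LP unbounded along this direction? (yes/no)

Column x1 has positive entries in row(s) 2, 3, so the ratio test bounds it — not unbounded.

no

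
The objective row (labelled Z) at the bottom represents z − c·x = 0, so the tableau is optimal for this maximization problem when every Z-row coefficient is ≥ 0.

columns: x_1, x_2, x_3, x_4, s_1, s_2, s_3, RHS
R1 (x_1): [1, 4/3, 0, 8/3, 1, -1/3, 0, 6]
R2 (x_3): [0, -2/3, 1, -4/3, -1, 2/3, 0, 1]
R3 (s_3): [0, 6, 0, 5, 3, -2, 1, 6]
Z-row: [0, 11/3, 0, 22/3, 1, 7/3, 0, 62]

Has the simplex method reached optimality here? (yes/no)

Every Z-row coefficient is ≥ 0, so the tableau is optimal.

yes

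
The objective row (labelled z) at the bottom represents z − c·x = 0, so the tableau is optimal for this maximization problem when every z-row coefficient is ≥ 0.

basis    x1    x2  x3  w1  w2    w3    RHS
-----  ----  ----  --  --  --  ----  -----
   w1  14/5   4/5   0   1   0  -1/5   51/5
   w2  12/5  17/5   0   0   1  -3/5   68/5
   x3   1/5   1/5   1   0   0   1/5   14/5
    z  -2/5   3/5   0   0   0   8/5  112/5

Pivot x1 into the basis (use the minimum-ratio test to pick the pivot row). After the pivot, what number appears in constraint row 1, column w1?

Ratio test on column x1 — row 1: (51/5)/(14/5) = 51/14; row 2: (68/5)/(12/5) = 17/3; row 3: (14/5)/(1/5) = 14. Minimum is 51/14 at row 1 (w1 leaves); pivot element 14/5.
Divide row 1 by 14/5; eliminate column x1 from the other rows.
In the new row 1, the w1 entry is the old entry divided by the pivot: 1/(14/5) = 5/14.

5/14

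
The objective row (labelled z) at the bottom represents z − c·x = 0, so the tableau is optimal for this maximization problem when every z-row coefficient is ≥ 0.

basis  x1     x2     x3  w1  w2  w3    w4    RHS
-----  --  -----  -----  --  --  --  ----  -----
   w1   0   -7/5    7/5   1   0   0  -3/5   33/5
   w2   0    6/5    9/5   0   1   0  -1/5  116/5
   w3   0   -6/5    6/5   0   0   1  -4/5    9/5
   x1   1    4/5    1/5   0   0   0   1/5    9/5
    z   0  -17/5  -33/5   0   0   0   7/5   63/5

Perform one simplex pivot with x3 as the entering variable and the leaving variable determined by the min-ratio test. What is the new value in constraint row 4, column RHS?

Ratio test on column x3 — row 1: (33/5)/(7/5) = 33/7; row 2: (116/5)/(9/5) = 116/9; row 3: (9/5)/(6/5) = 3/2; row 4: (9/5)/(1/5) = 9. Minimum is 3/2 at row 3 (w3 leaves); pivot element 6/5.
Divide row 3 by 6/5; eliminate column x3 from the other rows.
Row 4 update in column RHS: 9/5 − (1/5)·(3/2) = 3/2.

3/2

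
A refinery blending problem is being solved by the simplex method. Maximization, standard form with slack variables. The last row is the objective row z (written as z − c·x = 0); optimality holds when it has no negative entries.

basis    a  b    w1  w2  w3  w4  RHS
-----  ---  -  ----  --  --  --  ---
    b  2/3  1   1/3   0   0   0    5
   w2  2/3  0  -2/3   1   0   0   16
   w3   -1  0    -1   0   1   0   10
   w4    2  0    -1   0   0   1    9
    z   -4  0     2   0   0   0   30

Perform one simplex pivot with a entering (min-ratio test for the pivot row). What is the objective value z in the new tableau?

48

Ratio test on column a — row 1: 5/(2/3) = 15/2; row 2: 16/(2/3) = 24; row 3: entry -1 ≤ 0; row 4: 9/2 = 9/2. Minimum is 9/2 at row 4 (w4 leaves); pivot element 2.
Pivot on row 4; the z-row RHS becomes 30 − (-4)·(9/2) = 48.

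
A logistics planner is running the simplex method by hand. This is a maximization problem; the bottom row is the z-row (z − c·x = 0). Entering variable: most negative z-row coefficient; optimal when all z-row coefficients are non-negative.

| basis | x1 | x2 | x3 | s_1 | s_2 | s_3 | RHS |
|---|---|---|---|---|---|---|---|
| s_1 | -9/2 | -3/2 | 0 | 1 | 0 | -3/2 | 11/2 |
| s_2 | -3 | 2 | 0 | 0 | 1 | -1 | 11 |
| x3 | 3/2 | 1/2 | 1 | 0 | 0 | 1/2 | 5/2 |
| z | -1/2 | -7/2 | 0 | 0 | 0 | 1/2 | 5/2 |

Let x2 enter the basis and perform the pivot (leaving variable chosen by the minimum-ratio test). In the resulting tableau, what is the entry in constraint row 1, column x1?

Ratio test on column x2 — row 1: entry -3/2 ≤ 0; row 2: 11/2 = 11/2; row 3: (5/2)/(1/2) = 5. Minimum is 5 at row 3 (x3 leaves); pivot element 1/2.
Divide row 3 by 1/2; eliminate column x2 from the other rows.
Row 1 update in column x1: -9/2 − (-3/2)·3 = 0.

0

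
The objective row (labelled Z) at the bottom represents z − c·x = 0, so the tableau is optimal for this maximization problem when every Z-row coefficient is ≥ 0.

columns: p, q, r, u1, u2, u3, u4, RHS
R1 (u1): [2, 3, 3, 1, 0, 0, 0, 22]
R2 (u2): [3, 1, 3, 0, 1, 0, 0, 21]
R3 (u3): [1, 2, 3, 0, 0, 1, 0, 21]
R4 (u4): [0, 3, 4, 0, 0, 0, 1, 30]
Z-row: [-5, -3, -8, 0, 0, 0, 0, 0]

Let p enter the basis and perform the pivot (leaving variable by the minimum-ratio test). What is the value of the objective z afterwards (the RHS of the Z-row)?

35

Ratio test on column p — row 1: 22/2 = 11; row 2: 21/3 = 7; row 3: 21/1 = 21; row 4: entry 0 ≤ 0. Minimum is 7 at row 2 (u2 leaves); pivot element 3.
Pivot on row 2; the Z-row RHS becomes 0 − (-5)·7 = 35.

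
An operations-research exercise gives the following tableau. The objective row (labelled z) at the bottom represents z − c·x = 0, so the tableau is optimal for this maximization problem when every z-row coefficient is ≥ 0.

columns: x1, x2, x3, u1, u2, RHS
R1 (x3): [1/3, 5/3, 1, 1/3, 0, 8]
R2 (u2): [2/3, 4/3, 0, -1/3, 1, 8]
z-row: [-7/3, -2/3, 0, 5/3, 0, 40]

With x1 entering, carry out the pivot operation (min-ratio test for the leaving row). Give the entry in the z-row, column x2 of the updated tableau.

Ratio test on column x1 — row 1: 8/(1/3) = 24; row 2: 8/(2/3) = 12. Minimum is 12 at row 2 (u2 leaves); pivot element 2/3.
Divide row 2 by 2/3; eliminate column x1 from the other rows.
z-row update in column x2: -2/3 − (-7/3)·2 = 4.

4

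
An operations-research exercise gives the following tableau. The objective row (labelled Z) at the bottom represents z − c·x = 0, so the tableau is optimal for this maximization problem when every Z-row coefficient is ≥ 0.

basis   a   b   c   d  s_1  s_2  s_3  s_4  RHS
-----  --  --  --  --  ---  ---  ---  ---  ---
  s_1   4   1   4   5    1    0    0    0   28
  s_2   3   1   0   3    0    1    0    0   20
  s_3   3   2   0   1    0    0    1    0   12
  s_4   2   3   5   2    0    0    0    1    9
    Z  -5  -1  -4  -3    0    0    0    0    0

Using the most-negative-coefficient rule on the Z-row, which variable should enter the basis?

a

Negative Z-row entries: a: -5, b: -1, c: -4, d: -3.
The most negative is -5 in column a, so a enters.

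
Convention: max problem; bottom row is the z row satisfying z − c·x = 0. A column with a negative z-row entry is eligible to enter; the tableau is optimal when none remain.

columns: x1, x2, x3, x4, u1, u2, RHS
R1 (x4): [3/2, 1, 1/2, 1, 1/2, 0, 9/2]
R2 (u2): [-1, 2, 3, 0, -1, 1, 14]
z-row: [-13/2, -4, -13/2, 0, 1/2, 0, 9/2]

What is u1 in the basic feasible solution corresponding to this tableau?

u1 is not in the basis, so in the current basic feasible solution u1 = 0.

0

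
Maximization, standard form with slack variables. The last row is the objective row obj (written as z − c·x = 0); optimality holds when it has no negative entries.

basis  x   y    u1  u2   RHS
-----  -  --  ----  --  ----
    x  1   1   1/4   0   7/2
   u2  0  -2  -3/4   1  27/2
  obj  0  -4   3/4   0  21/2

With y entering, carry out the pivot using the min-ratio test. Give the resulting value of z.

49/2

Ratio test on column y — row 1: (7/2)/1 = 7/2; row 2: entry -2 ≤ 0. Minimum is 7/2 at row 1 (x leaves); pivot element 1.
Pivot on row 1; the obj-row RHS becomes 21/2 − (-4)·(7/2) = 49/2.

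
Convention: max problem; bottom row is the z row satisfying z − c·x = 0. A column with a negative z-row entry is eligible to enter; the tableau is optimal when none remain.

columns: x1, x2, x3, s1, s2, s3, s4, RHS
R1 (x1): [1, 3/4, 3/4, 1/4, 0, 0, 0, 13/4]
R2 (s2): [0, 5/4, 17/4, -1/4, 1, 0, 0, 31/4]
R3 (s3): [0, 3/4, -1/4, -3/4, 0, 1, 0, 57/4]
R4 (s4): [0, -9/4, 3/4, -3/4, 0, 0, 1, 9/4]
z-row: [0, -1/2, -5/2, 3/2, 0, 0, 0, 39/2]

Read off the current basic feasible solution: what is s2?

31/4

s2 is basic (row 2); its value is the RHS of that row, 31/4.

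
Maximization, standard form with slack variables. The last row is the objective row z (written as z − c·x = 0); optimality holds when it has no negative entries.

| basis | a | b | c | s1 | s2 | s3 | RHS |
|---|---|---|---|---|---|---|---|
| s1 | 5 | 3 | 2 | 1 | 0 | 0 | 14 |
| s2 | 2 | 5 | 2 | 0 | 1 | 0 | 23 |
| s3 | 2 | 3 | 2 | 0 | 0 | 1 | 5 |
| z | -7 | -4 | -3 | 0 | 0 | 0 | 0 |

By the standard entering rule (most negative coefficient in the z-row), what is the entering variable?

Negative z-row entries: a: -7, b: -4, c: -3.
The most negative is -7 in column a, so a enters.

a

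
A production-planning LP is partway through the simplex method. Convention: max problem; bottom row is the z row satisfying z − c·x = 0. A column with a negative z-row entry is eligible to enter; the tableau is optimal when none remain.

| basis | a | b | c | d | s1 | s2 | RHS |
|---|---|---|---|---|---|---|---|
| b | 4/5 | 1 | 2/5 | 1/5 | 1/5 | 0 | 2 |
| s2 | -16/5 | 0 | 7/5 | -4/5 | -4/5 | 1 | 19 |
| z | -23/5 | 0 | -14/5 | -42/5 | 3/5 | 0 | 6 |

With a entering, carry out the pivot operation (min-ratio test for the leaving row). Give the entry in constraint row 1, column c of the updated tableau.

1/2

Ratio test on column a — row 1: 2/(4/5) = 5/2; row 2: entry -16/5 ≤ 0. Minimum is 5/2 at row 1 (b leaves); pivot element 4/5.
Divide row 1 by 4/5; eliminate column a from the other rows.
In the new row 1, the c entry is the old entry divided by the pivot: (2/5)/(4/5) = 1/2.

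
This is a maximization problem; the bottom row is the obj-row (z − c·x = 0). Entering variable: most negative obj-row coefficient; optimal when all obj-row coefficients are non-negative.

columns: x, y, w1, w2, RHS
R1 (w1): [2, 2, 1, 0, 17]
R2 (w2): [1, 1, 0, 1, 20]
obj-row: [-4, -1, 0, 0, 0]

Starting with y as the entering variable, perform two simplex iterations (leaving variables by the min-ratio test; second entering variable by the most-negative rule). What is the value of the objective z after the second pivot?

Ratio test on column y — row 1: 17/2 = 17/2; row 2: 20/1 = 20. Minimum is 17/2 at row 1 (w1 leaves); pivot element 2.
Pivot on row 1; the obj-row RHS becomes 0 − (-1)·(17/2) = 17/2.
Next entering variable (most negative obj-row entry -3): x.
Ratio test on column x — row 1: (17/2)/1 = 17/2; row 2: entry 0 ≤ 0. Minimum is 17/2 at row 1 (y leaves); pivot element 1.
After the second pivot the obj-row RHS is 17/2 − (-3)·(17/2) = 34.

34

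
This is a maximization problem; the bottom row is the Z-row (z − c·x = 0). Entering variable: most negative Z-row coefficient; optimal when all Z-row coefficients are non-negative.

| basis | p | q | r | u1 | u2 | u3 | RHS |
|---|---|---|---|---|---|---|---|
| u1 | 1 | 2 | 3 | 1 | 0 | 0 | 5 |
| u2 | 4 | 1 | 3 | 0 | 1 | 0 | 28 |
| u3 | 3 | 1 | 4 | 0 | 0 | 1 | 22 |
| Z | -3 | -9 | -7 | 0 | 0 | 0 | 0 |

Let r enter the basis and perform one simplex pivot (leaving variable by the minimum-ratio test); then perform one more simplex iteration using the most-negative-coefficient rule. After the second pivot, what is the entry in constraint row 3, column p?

Ratio test on column r — row 1: 5/3 = 5/3; row 2: 28/3 = 28/3; row 3: 22/4 = 11/2. Minimum is 5/3 at row 1 (u1 leaves); pivot element 3.
Divide row 1 by 3; eliminate column r from the other rows.
Second iteration: most negative Z-row entry is -13/3 in column q, so q enters.
Ratio test on column q — row 1: (5/3)/(2/3) = 5/2; row 2: entry -1 ≤ 0; row 3: entry -5/3 ≤ 0. Minimum is 5/2 at row 1 (r leaves); pivot element 2/3.
Divide row 1 by 2/3; eliminate column q from the other rows.
After both pivots, the entry at constraint row 3, column p is 5/2.

5/2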